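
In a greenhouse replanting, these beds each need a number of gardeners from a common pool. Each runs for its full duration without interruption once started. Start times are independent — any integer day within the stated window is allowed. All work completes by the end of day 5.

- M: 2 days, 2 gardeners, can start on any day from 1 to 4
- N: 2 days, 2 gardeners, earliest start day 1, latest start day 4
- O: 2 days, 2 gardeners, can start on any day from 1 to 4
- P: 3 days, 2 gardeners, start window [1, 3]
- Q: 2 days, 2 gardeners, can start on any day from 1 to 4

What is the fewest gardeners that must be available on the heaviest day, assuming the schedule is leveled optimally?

6

Early-start (M@1, N@1, O@1, P@1, Q@1) gives peak 10: d1:10  d2:10  d3:2  d4:0  d5:0.
Shift P→3, Q→3.
Schedule M@1, N@1, O@1, P@3, Q@3: d1:6  d2:6  d3:4  d4:4  d5:2 — peak 6.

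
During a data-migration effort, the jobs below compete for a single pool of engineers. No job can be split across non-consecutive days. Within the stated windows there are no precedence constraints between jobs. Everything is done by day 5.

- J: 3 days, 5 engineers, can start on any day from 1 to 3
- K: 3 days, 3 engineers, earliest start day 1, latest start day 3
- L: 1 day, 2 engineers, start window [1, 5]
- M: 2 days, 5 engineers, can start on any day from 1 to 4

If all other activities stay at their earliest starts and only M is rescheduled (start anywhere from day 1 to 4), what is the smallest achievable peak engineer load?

M@1: d1:15  d2:13  d3:8  d4:0  d5:0 → peak 15
M@2: d1:10  d2:13  d3:13  d4:0  d5:0 → peak 13
M@3: d1:10  d2:8  d3:13  d4:5  d5:0 → peak 13
M@4: d1:10  d2:8  d3:8  d4:5  d5:5 → peak 10
Best is M@4, peak 10.

10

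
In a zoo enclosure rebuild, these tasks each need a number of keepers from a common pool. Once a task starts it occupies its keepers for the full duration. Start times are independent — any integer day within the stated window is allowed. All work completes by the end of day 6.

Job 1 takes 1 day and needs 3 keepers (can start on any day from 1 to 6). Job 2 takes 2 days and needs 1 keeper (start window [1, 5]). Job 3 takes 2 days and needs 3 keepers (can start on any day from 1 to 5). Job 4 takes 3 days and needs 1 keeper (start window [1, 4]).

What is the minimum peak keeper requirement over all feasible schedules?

Early-start (Job 1@1, Job 2@1, Job 3@1, Job 4@1) gives peak 8: d1:8  d2:5  d3:1  d4:0  d5:0  d6:0.
Shift Job 2→2, Job 3→5, Job 4→2.
Schedule Job 1@1, Job 2@2, Job 3@5, Job 4@2: d1:3  d2:2  d3:2  d4:1  d5:3  d6:3 — peak 3.
Total keeper-days = 14 over 6 days ⇒ peak ≥ ⌈14/6⌉ = 3, so 3 is optimal.

3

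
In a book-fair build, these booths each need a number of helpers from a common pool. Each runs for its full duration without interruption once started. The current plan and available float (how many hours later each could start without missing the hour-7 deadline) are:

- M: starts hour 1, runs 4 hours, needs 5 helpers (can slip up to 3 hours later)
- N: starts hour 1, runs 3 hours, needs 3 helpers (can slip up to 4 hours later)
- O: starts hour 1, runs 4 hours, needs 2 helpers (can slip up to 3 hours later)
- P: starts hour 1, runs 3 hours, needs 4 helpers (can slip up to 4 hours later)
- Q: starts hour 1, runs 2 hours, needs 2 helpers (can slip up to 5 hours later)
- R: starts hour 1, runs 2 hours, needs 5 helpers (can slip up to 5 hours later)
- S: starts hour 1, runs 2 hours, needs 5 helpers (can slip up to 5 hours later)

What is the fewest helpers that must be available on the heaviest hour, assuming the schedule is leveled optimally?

12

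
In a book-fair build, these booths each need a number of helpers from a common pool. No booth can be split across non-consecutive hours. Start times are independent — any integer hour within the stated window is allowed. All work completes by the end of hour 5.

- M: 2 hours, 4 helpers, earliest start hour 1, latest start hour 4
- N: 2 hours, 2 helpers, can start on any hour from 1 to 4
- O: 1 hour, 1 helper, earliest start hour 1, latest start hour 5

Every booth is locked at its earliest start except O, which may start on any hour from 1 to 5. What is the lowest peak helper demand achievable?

6

O@1: h1:7  h2:6  h3:0  h4:0  h5:0 → peak 7
O@2: h1:6  h2:7  h3:0  h4:0  h5:0 → peak 7
O@3: h1:6  h2:6  h3:1  h4:0  h5:0 → peak 6
O@4: h1:6  h2:6  h3:0  h4:1  h5:0 → peak 6
O@5: h1:6  h2:6  h3:0  h4:0  h5:1 → peak 6
Best is O@3, peak 6.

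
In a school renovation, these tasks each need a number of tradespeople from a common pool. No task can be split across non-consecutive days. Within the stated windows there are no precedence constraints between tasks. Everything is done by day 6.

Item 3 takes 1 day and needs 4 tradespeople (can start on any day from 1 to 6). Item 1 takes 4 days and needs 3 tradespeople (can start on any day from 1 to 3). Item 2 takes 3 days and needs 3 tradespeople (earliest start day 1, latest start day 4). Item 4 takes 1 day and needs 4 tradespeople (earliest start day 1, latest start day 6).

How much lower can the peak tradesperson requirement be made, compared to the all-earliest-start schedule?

8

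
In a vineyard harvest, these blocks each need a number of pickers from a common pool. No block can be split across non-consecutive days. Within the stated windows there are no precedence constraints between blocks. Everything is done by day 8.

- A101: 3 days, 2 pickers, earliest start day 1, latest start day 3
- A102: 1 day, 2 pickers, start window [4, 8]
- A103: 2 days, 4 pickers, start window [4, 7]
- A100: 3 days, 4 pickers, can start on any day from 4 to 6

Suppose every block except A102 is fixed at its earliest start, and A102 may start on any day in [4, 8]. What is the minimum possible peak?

8

A102@4: d1:2  d2:2  d3:2  d4:10  d5:8  d6:4  d7:0  d8:0 → peak 10
A102@5: d1:2  d2:2  d3:2  d4:8  d5:10  d6:4  d7:0  d8:0 → peak 10
A102@6: d1:2  d2:2  d3:2  d4:8  d5:8  d6:6  d7:0  d8:0 → peak 8
A102@7: d1:2  d2:2  d3:2  d4:8  d5:8  d6:4  d7:2  d8:0 → peak 8
A102@8: d1:2  d2:2  d3:2  d4:8  d5:8  d6:4  d7:0  d8:2 → peak 8
Best is A102@6, peak 8.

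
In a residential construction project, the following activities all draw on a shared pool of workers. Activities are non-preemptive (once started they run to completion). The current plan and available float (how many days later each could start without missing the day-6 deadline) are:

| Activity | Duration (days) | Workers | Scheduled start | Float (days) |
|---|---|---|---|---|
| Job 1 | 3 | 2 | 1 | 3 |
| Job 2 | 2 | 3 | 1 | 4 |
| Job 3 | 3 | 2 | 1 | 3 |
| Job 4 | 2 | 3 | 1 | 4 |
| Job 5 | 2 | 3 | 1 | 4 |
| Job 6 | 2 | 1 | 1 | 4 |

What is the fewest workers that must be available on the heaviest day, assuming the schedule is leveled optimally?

6

Early-start (Job 1@1, Job 2@1, Job 3@1, Job 4@1, Job 5@1, Job 6@1) gives peak 14: d1:14  d2:14  d3:4  d4:0  d5:0  d6:0.
Shift Job 3→4, Job 4→3, Job 5→5.
Schedule Job 1@1, Job 2@1, Job 3@4, Job 4@3, Job 5@5, Job 6@1: d1:6  d2:6  d3:5  d4:5  d5:5  d6:5 — peak 6.
Total worker-days = 32 over 6 days ⇒ peak ≥ ⌈32/6⌉ = 6, so 6 is optimal.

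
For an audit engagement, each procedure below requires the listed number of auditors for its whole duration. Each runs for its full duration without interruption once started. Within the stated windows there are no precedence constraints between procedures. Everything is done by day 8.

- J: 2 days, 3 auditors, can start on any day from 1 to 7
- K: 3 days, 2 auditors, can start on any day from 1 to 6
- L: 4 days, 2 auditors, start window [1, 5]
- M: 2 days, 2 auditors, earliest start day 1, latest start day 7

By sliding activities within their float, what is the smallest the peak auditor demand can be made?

Early-start (J@1, K@1, L@1, M@1) gives peak 9: d1:9  d2:9  d3:4  d4:2  d5:0  d6:0  d7:0  d8:0.
Shift K→3, L→3, M→6.
Schedule J@1, K@3, L@3, M@6: d1:3  d2:3  d3:4  d4:4  d5:4  d6:4  d7:2  d8:0 — peak 4.

4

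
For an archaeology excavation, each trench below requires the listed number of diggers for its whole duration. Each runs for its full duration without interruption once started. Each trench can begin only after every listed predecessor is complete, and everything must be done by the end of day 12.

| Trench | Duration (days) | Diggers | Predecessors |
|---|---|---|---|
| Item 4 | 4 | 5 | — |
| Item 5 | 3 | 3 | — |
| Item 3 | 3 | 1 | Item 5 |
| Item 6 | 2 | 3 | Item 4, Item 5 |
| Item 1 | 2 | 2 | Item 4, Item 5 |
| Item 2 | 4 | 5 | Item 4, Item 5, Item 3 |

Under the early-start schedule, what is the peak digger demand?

8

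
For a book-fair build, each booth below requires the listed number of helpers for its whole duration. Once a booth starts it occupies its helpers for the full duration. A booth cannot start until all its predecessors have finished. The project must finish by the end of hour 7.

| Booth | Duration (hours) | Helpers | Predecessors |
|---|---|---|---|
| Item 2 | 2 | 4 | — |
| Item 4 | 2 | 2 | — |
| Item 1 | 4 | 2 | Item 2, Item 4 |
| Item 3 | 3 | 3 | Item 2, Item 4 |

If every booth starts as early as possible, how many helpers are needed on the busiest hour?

Early-start schedule: Item 2@1, Item 4@1, Item 1@3, Item 3@3.
Load per hour: hour 1: 6, hour 2: 6, hour 3: 5, hour 4: 5, hour 5: 5, hour 6: 2, hour 7: 0.
Peak is 6.

6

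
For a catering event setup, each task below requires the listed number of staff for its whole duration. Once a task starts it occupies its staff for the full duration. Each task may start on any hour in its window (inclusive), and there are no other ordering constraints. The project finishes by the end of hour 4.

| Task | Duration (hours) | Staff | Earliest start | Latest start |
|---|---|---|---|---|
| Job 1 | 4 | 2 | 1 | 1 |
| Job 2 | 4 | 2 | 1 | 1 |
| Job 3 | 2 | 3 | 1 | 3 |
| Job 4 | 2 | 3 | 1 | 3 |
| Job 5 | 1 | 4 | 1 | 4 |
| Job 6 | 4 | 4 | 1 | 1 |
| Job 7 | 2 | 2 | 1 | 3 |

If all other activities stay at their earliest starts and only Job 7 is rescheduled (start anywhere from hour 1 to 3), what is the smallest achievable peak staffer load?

18

Job 7@1: h1:20  h2:16  h3:8  h4:8 → peak 20
Job 7@2: h1:18  h2:16  h3:10  h4:8 → peak 18
Job 7@3: h1:18  h2:14  h3:10  h4:10 → peak 18
Best is Job 7@2, peak 18.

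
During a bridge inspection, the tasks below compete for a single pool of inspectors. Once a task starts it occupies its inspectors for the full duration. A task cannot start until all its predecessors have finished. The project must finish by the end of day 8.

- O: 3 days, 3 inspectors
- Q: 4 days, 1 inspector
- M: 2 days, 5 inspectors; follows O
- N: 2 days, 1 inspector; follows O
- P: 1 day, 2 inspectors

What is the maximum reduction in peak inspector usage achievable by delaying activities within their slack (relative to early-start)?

2

Early-start peak: d1:6  d2:4  d3:4  d4:7  d5:6  d6:0  d7:0  d8:0 ⇒ 7.
Leveled (O@1, Q@1, M@5, N@7, P@4): d1:4  d2:4  d3:4  d4:3  d5:5  d6:5  d7:1  d8:1 ⇒ 5.
Reduction 7 − 5 = 2.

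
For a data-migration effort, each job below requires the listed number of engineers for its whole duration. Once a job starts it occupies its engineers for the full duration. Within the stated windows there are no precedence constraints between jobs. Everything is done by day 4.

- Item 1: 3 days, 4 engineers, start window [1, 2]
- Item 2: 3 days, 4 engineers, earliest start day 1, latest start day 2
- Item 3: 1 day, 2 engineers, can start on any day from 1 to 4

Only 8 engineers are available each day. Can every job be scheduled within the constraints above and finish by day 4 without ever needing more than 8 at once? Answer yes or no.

yes

Schedule Item 1@1, Item 2@1, Item 3@4: d1:8  d2:8  d3:8  d4:2 — peak 8 ≤ 8.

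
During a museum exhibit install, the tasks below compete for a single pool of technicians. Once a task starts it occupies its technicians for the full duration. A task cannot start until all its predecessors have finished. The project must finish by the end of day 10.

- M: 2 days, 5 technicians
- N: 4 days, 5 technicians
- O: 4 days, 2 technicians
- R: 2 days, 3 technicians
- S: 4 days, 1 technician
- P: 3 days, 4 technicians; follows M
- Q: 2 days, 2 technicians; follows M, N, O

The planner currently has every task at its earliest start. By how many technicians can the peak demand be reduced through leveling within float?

9

Early-start peak: d1:16  d2:16  d3:12  d4:12  d5:6  d6:2  d7:0  d8:0  d9:0  d10:0 ⇒ 16.
Leveled (M@1, N@3, O@1, R@9, S@5, P@7, Q@7): d1:7  d2:7  d3:7  d4:7  d5:6  d6:6  d7:7  d8:7  d9:7  d10:3 ⇒ 7.
Reduction 16 − 7 = 9.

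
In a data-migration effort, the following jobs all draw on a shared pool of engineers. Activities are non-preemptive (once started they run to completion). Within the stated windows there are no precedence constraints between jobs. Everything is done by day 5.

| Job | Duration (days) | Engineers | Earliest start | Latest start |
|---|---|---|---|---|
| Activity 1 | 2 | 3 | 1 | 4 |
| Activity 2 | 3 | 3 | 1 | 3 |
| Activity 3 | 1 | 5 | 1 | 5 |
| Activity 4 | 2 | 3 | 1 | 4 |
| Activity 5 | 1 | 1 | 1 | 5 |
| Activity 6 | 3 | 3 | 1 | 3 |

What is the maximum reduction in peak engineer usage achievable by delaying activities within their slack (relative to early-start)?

Early-start peak: d1:18  d2:12  d3:6  d4:0  d5:0 ⇒ 18.
Leveled (Activity 1@1, Activity 2@1, Activity 3@4, Activity 4@1, Activity 5@3, Activity 6@3): d1:9  d2:9  d3:7  d4:8  d5:3 ⇒ 9.
Reduction 18 − 9 = 9.

9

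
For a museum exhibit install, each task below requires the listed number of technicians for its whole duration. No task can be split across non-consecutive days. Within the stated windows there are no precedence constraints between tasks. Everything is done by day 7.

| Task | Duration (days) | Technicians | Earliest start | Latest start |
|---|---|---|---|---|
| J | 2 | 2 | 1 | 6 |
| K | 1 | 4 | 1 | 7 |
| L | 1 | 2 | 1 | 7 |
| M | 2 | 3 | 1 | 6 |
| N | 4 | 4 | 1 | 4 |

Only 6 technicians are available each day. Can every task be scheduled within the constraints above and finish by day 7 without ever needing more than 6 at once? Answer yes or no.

yes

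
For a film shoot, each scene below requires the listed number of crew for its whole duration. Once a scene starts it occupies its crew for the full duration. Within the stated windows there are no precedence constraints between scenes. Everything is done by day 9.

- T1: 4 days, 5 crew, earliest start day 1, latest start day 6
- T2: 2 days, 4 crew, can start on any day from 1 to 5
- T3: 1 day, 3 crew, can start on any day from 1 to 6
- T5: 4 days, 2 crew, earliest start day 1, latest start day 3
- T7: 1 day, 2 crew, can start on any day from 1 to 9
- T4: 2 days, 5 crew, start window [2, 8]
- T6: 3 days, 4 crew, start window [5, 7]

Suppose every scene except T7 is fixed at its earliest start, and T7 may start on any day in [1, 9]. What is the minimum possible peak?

T7@1: d1:16  d2:16  d3:12  d4:7  d5:4  d6:4  d7:4  d8:0  d9:0 → peak 16
T7@2: d1:14  d2:18  d3:12  d4:7  d5:4  d6:4  d7:4  d8:0  d9:0 → peak 18
T7@3: d1:14  d2:16  d3:14  d4:7  d5:4  d6:4  d7:4  d8:0  d9:0 → peak 16
T7@4: d1:14  d2:16  d3:12  d4:9  d5:4  d6:4  d7:4  d8:0  d9:0 → peak 16
T7@5: d1:14  d2:16  d3:12  d4:7  d5:6  d6:4  d7:4  d8:0  d9:0 → peak 16
T7@6: d1:14  d2:16  d3:12  d4:7  d5:4  d6:6  d7:4  d8:0  d9:0 → peak 16
T7@7: d1:14  d2:16  d3:12  d4:7  d5:4  d6:4  d7:6  d8:0  d9:0 → peak 16
T7@8: d1:14  d2:16  d3:12  d4:7  d5:4  d6:4  d7:4  d8:2  d9:0 → peak 16
T7@9: d1:14  d2:16  d3:12  d4:7  d5:4  d6:4  d7:4  d8:0  d9:2 → peak 16
Best is T7@1, peak 16.

16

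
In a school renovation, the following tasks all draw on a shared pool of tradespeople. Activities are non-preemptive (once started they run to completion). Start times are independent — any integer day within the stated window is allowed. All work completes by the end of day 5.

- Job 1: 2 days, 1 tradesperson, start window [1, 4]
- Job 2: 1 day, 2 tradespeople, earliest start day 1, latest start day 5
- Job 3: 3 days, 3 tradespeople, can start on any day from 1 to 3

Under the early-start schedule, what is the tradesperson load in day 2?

At early start, day 2 has: Job 1, Job 3.
Demand: 1 + 3 = 4.

4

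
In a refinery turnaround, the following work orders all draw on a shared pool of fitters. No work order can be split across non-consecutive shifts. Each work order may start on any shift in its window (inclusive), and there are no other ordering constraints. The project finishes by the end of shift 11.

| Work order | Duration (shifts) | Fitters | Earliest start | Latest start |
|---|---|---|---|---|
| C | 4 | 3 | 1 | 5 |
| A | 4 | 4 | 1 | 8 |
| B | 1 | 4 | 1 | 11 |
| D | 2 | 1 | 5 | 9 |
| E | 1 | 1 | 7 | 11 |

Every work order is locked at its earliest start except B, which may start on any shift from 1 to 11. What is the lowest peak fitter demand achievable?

B@1: s1:11  s2:7  s3:7  s4:7  s5:1  s6:1  s7:1  s8:0  s9:0  s10:0  s11:0 → peak 11
B@2: s1:7  s2:11  s3:7  s4:7  s5:1  s6:1  s7:1  s8:0  s9:0  s10:0  s11:0 → peak 11
B@3: s1:7  s2:7  s3:11  s4:7  s5:1  s6:1  s7:1  s8:0  s9:0  s10:0  s11:0 → peak 11
B@4: s1:7  s2:7  s3:7  s4:11  s5:1  s6:1  s7:1  s8:0  s9:0  s10:0  s11:0 → peak 11
B@5: s1:7  s2:7  s3:7  s4:7  s5:5  s6:1  s7:1  s8:0  s9:0  s10:0  s11:0 → peak 7
B@6: s1:7  s2:7  s3:7  s4:7  s5:1  s6:5  s7:1  s8:0  s9:0  s10:0  s11:0 → peak 7
B@7: s1:7  s2:7  s3:7  s4:7  s5:1  s6:1  s7:5  s8:0  s9:0  s10:0  s11:0 → peak 7
B@8: s1:7  s2:7  s3:7  s4:7  s5:1  s6:1  s7:1  s8:4  s9:0  s10:0  s11:0 → peak 7
B@9: s1:7  s2:7  s3:7  s4:7  s5:1  s6:1  s7:1  s8:0  s9:4  s10:0  s11:0 → peak 7
B@10: s1:7  s2:7  s3:7  s4:7  s5:1  s6:1  s7:1  s8:0  s9:0  s10:4  s11:0 → peak 7
B@11: s1:7  s2:7  s3:7  s4:7  s5:1  s6:1  s7:1  s8:0  s9:0  s10:0  s11:4 → peak 7
Best is B@5, peak 7.

7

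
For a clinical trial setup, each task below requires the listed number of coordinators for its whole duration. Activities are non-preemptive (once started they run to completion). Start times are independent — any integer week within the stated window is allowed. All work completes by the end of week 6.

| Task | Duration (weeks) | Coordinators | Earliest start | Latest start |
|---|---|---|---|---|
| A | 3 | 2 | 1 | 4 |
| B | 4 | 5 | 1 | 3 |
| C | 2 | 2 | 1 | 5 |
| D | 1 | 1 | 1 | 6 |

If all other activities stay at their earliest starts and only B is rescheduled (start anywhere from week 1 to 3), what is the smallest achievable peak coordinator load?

B@1: w1:10  w2:9  w3:7  w4:5  w5:0  w6:0 → peak 10
B@2: w1:5  w2:9  w3:7  w4:5  w5:5  w6:0 → peak 9
B@3: w1:5  w2:4  w3:7  w4:5  w5:5  w6:5 → peak 7
Best is B@3, peak 7.

7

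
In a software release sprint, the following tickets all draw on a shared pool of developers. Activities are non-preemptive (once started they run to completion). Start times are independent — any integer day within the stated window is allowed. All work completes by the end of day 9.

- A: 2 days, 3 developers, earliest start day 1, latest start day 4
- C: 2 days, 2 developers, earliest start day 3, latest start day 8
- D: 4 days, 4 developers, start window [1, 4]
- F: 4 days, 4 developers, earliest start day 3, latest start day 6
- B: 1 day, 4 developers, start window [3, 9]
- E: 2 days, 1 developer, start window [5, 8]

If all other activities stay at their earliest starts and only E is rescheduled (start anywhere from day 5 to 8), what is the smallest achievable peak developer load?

E@5: d1:7  d2:7  d3:14  d4:10  d5:5  d6:5  d7:0  d8:0  d9:0 → peak 14
E@6: d1:7  d2:7  d3:14  d4:10  d5:4  d6:5  d7:1  d8:0  d9:0 → peak 14
E@7: d1:7  d2:7  d3:14  d4:10  d5:4  d6:4  d7:1  d8:1  d9:0 → peak 14
E@8: d1:7  d2:7  d3:14  d4:10  d5:4  d6:4  d7:0  d8:1  d9:1 → peak 14
Best is E@5, peak 14.

14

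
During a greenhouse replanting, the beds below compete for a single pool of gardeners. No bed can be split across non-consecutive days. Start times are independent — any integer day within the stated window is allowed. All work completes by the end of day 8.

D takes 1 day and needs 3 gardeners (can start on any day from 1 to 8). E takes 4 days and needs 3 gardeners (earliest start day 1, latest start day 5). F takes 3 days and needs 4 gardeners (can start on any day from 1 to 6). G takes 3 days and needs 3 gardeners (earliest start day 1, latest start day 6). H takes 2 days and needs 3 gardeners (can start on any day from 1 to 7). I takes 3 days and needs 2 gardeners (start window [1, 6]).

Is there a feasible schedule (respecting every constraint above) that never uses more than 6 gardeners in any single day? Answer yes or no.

yes

Schedule D@1, E@2, F@6, G@1, H@4, I@6: d1:6  d2:6  d3:6  d4:6  d5:6  d6:6  d7:6  d8:6 — peak 6 ≤ 6.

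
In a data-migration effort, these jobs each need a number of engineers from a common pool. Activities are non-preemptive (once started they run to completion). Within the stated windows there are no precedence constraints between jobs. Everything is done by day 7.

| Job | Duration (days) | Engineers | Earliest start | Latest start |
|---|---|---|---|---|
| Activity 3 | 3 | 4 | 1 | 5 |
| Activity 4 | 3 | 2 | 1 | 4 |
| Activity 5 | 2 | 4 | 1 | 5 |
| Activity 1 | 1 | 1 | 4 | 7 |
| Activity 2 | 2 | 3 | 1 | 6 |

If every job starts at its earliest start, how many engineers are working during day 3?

6

At early start, day 3 has: Activity 3, Activity 4.
Demand: 4 + 2 = 6.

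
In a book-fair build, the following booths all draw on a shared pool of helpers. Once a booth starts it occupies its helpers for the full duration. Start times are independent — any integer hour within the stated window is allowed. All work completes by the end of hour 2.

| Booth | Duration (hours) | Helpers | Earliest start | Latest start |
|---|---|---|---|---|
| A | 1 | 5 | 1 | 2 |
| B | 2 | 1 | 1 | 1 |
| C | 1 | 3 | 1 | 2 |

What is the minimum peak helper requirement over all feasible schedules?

Early-start (A@1, B@1, C@1) gives peak 9: h1:9  h2:1.
Shift C→2.
Schedule A@1, B@1, C@2: h1:6  h2:4 — peak 6.
No arrangement of the 4 feasible schedules does better.

6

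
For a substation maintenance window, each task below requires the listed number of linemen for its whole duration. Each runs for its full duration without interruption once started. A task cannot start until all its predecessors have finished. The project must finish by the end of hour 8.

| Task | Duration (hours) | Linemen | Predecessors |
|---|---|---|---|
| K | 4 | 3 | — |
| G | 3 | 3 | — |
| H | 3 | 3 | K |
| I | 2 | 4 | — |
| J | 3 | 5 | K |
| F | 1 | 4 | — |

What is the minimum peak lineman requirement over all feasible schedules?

Early-start (K@1, G@1, H@5, I@1, J@5, F@1) gives peak 14: h1:14  h2:10  h3:6  h4:3  h5:8  h6:8  h7:8  h8:0.
Shift H→6, I→4, J→6, F→5.
Schedule K@1, G@1, H@6, I@4, J@6, F@5: h1:6  h2:6  h3:6  h4:7  h5:8  h6:8  h7:8  h8:8 — peak 8.
Total lineman-hours = 57 over 8 hours ⇒ peak ≥ ⌈57/8⌉ = 8, so 8 is optimal.

8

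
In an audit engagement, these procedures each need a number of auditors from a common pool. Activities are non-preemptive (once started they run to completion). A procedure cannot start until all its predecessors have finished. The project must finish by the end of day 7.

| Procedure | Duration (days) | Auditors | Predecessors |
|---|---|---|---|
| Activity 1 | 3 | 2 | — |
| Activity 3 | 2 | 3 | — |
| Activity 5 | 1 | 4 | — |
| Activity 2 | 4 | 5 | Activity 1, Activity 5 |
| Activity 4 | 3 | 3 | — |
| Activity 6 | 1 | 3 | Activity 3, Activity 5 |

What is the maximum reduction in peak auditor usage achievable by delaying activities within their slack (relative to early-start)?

4

Early-start peak: d1:12  d2:8  d3:8  d4:5  d5:5  d6:5  d7:5 ⇒ 12.
Leveled (Activity 1@1, Activity 3@1, Activity 5@3, Activity 2@4, Activity 4@4, Activity 6@7): d1:5  d2:5  d3:6  d4:8  d5:8  d6:8  d7:8 ⇒ 8.
Reduction 12 − 8 = 4.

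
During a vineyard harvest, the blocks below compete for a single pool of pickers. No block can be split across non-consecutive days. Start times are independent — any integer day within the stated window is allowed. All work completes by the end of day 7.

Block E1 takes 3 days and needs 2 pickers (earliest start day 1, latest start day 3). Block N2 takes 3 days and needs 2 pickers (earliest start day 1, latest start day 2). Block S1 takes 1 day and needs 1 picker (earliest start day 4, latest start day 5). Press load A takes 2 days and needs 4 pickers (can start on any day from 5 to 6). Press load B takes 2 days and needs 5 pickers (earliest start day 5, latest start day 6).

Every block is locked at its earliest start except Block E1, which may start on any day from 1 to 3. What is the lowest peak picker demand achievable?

9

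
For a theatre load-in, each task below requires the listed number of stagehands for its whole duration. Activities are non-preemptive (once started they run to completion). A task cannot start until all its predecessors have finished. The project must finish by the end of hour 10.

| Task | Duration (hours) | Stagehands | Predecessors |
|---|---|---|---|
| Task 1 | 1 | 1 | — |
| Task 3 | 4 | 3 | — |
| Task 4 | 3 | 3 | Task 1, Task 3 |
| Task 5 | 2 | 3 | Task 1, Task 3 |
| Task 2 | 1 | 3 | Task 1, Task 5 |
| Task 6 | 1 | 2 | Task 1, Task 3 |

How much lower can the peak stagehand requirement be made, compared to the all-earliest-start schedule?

3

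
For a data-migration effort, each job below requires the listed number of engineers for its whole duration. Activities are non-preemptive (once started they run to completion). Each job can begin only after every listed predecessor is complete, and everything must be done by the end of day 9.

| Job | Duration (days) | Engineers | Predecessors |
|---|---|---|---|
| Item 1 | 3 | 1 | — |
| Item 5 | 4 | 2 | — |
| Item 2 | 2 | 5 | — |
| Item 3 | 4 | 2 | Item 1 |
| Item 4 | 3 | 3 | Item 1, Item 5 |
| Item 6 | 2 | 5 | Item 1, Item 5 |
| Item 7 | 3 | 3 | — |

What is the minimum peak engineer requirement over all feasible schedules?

Early-start (Item 1@1, Item 5@1, Item 2@1, Item 3@4, Item 4@5, Item 6@5, Item 7@1) gives peak 11: d1:11  d2:11  d3:6  d4:4  d5:10  d6:10  d7:5  d8:0  d9:0.
Shift Item 6→8, Item 7→3.
Schedule Item 1@1, Item 5@1, Item 2@1, Item 3@4, Item 4@5, Item 6@8, Item 7@3: d1:8  d2:8  d3:6  d4:7  d5:8  d6:5  d7:5  d8:5  d9:5 — peak 8.

8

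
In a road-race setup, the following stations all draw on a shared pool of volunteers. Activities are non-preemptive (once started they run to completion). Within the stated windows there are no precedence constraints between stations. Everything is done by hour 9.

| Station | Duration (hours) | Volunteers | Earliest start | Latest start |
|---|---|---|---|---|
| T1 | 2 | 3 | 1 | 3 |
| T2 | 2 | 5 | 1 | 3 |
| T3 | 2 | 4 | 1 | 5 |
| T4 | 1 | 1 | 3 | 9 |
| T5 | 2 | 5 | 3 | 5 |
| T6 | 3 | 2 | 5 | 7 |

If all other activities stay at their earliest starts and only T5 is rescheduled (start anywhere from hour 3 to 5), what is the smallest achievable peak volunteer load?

T5@3: h1:12  h2:12  h3:6  h4:5  h5:2  h6:2  h7:2  h8:0  h9:0 → peak 12
T5@4: h1:12  h2:12  h3:1  h4:5  h5:7  h6:2  h7:2  h8:0  h9:0 → peak 12
T5@5: h1:12  h2:12  h3:1  h4:0  h5:7  h6:7  h7:2  h8:0  h9:0 → peak 12
Best is T5@3, peak 12.

12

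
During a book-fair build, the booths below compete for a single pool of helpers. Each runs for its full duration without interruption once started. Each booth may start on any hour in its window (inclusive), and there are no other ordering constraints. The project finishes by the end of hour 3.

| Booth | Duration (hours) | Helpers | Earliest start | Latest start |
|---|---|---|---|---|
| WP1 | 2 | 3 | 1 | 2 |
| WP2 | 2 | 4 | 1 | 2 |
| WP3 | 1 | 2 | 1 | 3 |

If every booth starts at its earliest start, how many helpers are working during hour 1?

9

At early start, hour 1 has: WP1, WP2, WP3.
Demand: 3 + 4 + 2 = 9.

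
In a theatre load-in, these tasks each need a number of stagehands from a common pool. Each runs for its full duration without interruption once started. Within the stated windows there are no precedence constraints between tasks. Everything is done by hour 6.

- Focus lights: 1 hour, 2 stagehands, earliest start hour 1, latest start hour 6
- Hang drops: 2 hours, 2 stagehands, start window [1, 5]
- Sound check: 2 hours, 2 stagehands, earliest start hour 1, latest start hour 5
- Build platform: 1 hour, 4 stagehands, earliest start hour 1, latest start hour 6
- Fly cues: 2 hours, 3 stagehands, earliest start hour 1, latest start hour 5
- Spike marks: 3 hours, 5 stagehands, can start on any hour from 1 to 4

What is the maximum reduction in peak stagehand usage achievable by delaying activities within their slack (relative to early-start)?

11

Early-start peak: h1:18  h2:12  h3:5  h4:0  h5:0  h6:0 ⇒ 18.
Leveled (Focus lights@1, Hang drops@1, Sound check@1, Build platform@3, Fly cues@2, Spike marks@4): h1:6  h2:7  h3:7  h4:5  h5:5  h6:5 ⇒ 7.
Reduction 18 − 7 = 11.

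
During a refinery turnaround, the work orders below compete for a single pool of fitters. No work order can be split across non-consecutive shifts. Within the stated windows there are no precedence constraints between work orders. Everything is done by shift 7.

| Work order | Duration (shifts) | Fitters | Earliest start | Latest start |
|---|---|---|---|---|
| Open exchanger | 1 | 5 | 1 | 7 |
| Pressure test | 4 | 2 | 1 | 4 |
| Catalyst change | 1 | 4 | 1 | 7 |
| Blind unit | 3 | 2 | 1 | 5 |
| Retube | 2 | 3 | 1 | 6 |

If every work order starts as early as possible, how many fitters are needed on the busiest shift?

Early-start schedule: Open exchanger@1, Pressure test@1, Catalyst change@1, Blind unit@1, Retube@1.
Load per shift: shift 1: 16, shift 2: 7, shift 3: 4, shift 4: 2, shift 5: 0, shift 6: 0, shift 7: 0.
Peak is 16.

16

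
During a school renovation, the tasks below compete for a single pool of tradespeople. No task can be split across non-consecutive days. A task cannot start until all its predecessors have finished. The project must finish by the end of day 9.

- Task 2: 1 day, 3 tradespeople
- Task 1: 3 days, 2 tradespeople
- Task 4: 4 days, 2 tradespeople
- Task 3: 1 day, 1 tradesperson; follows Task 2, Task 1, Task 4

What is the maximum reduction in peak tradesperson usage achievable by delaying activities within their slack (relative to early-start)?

4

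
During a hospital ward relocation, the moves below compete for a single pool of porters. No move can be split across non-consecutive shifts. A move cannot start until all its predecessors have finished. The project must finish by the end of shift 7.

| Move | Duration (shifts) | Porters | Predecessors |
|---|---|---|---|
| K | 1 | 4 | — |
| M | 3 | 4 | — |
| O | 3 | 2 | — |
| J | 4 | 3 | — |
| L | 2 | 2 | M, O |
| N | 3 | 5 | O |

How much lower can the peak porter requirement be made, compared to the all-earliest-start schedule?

Early-start peak: s1:13  s2:9  s3:9  s4:10  s5:7  s6:5  s7:0 ⇒ 13.
Leveled (K@1, M@1, O@2, J@2, L@6, N@5): s1:8  s2:9  s3:9  s4:5  s5:8  s6:7  s7:7 ⇒ 9.
Reduction 13 − 9 = 4.

4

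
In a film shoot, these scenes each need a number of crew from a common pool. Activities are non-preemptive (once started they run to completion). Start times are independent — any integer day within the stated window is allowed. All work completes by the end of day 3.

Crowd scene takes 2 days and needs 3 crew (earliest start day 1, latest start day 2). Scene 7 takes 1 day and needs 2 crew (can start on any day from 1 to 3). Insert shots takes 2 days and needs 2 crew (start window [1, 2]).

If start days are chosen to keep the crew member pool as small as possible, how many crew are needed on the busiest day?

Early-start (Crowd scene@1, Scene 7@1, Insert shots@1) gives peak 7: d1:7  d2:5  d3:0.
Shift Insert shots→2.
Schedule Crowd scene@1, Scene 7@1, Insert shots@2: d1:5  d2:5  d3:2 — peak 5.
No arrangement of the 12 feasible schedules does better.

5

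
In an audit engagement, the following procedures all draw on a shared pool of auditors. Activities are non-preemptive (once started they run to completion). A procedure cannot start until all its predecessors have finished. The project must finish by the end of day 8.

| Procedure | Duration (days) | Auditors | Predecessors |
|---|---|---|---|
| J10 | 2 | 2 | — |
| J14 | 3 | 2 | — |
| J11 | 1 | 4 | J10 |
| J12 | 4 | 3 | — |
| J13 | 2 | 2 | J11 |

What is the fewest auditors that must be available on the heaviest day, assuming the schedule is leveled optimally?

Early-start (J10@1, J14@1, J11@3, J12@1, J13@4) gives peak 9: d1:7  d2:7  d3:9  d4:5  d5:2  d6:0  d7:0  d8:0.
Shift J11→4, J12→5, J13→5.
Schedule J10@1, J14@1, J11@4, J12@5, J13@5: d1:4  d2:4  d3:2  d4:4  d5:5  d6:5  d7:3  d8:3 — peak 5.

5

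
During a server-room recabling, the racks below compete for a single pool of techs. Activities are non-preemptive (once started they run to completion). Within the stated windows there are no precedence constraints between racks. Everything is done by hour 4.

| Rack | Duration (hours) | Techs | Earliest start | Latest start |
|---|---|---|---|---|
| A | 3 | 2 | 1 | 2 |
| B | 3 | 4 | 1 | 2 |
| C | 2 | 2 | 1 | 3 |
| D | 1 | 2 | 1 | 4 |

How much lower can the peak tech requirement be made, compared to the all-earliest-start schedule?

2

Early-start peak: h1:10  h2:8  h3:6  h4:0 ⇒ 10.
Leveled (A@1, B@1, C@1, D@3): h1:8  h2:8  h3:8  h4:0 ⇒ 8.
Reduction 10 − 8 = 2.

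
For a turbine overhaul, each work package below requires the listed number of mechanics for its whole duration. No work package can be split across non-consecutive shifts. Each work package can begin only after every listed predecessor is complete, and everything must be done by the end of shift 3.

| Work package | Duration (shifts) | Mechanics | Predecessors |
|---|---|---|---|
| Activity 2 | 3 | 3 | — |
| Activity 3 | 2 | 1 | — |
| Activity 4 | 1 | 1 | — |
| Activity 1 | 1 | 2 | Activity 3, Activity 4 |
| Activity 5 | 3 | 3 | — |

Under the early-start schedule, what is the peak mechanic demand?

Early-start schedule: Activity 2@1, Activity 3@1, Activity 4@1, Activity 1@3, Activity 5@1.
Load per shift: shift 1: 8, shift 2: 7, shift 3: 8.
Peak is 8.

8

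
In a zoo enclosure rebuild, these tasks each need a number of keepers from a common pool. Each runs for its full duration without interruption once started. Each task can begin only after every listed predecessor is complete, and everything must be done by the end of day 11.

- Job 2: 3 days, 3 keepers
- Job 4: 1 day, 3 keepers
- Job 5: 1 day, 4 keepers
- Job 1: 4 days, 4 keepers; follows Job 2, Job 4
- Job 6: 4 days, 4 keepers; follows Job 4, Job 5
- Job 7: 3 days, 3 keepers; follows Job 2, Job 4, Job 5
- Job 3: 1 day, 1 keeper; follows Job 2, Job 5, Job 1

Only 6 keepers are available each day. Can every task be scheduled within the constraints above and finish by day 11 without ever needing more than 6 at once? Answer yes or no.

The minimum achievable peak is 7; 6 < 7, so no feasible schedule stays within the cap.

no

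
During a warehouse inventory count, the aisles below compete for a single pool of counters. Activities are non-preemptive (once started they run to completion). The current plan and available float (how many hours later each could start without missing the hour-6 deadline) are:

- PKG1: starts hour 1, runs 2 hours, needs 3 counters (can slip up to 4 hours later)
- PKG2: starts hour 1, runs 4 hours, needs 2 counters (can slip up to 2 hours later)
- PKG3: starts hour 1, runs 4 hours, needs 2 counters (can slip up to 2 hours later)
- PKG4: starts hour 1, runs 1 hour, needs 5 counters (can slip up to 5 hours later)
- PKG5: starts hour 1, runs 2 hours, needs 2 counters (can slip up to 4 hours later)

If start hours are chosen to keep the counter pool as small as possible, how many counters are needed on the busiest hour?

7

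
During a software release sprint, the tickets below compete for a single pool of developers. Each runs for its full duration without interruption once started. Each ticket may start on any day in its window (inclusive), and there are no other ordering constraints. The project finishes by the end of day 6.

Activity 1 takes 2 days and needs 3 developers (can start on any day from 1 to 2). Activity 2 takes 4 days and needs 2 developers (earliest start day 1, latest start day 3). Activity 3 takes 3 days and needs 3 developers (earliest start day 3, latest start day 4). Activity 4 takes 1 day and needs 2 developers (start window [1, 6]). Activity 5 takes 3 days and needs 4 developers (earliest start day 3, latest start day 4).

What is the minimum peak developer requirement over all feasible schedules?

9

Schedule Activity 1@1, Activity 2@1, Activity 3@3, Activity 4@1, Activity 5@3: d1:7  d2:5  d3:9  d4:9  d5:7  d6:0 — peak 9.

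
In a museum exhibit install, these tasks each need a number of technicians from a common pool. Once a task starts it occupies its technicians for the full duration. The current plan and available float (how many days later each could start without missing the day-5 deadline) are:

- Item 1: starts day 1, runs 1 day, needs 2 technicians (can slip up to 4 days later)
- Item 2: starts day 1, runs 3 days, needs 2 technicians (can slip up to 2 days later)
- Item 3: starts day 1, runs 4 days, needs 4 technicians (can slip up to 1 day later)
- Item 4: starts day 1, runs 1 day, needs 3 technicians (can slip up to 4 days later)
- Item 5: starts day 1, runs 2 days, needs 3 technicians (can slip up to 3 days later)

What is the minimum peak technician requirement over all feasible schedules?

7

Early-start (Item 1@1, Item 2@1, Item 3@1, Item 4@1, Item 5@1) gives peak 14: d1:14  d2:9  d3:6  d4:4  d5:0.
Shift Item 3→2, Item 5→4.
Schedule Item 1@1, Item 2@1, Item 3@2, Item 4@1, Item 5@4: d1:7  d2:6  d3:6  d4:7  d5:7 — peak 7.
Total technician-days = 33 over 5 days ⇒ peak ≥ ⌈33/5⌉ = 7, so 7 is optimal.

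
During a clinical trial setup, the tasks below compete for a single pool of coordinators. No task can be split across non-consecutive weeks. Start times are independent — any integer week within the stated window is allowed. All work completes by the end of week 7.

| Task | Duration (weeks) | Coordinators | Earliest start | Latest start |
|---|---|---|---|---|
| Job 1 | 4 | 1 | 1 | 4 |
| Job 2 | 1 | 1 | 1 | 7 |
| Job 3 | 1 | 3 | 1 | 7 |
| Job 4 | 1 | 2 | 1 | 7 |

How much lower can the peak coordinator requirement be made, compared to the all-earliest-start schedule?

4

Early-start peak: w1:7  w2:1  w3:1  w4:1  w5:0  w6:0  w7:0 ⇒ 7.
Leveled (Job 1@1, Job 2@1, Job 3@5, Job 4@2): w1:2  w2:3  w3:1  w4:1  w5:3  w6:0  w7:0 ⇒ 3.
Reduction 7 − 3 = 4.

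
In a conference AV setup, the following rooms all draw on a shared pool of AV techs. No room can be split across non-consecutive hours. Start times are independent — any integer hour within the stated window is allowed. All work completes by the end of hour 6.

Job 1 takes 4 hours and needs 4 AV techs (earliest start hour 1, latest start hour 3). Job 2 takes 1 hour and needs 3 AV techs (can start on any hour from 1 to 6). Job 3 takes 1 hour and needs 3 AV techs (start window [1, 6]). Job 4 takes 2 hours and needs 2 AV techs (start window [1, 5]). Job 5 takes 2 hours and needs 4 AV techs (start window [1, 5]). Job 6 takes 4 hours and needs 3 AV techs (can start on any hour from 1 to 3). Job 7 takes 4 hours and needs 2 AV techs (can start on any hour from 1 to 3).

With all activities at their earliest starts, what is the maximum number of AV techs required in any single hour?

Early-start schedule: Job 1@1, Job 2@1, Job 3@1, Job 4@1, Job 5@1, Job 6@1, Job 7@1.
Load per hour: hour 1: 21, hour 2: 15, hour 3: 9, hour 4: 9, hour 5: 0, hour 6: 0.
Peak is 21.

21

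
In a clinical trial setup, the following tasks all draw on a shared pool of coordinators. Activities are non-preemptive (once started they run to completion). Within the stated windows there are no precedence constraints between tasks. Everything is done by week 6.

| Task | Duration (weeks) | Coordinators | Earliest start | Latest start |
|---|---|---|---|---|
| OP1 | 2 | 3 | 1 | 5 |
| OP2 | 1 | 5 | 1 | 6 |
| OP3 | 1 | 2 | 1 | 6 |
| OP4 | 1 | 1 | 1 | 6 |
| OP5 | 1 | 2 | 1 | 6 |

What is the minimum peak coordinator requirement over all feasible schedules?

5

Early-start (OP1@1, OP2@1, OP3@1, OP4@1, OP5@1) gives peak 13: w1:13  w2:3  w3:0  w4:0  w5:0  w6:0.
Shift OP2→3, OP4→2, OP5→4.
Schedule OP1@1, OP2@3, OP3@1, OP4@2, OP5@4: w1:5  w2:4  w3:5  w4:2  w5:0  w6:0 — peak 5.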